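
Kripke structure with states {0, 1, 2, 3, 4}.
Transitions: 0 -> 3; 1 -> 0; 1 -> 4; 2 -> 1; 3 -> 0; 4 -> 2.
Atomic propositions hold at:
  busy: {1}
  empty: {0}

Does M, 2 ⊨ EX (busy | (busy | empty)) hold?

Yes

Sat(busy | empty) = {0, 1}
Sat(busy | (busy | empty)) = {0, 1}
Sat(EX (busy | (busy | empty))) = {s : some successor in {0, 1}} = {1, 2, 3}
2 ∈ Sat(EX (busy | (busy | empty))) = {1, 2, 3}, so the formula holds at 2.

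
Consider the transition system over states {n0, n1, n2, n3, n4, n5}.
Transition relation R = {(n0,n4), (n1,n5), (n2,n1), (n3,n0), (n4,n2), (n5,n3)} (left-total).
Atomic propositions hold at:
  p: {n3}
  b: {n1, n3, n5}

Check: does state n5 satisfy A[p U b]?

Yes

A[p U b]: least fixpoint, start Z0 = Sat(b) = {n1, n3, n5}, add states in Sat(p) with every successor in Z. Already a fixed point.
Sat(A[p U b]) = {n1, n3, n5}
n5 ∈ Sat(A[p U b]) = {n1, n3, n5}, so the formula holds at n5.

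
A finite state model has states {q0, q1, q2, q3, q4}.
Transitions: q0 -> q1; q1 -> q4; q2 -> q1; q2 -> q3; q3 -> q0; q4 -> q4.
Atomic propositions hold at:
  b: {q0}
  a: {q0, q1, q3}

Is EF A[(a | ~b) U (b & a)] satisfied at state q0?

Yes

Sat(~b) = {q1, q2, q3, q4}
Sat(a | ~b) = {q0, q1, q2, q3, q4}
Sat(b & a) = {q0}
A[(a | ~b) U (b & a)]: least fixpoint, start Z0 = Sat((b & a)) = {q0}, add states in Sat(a | ~b) with every successor in Z. Z1 = {q0, q3}; fixed.
Sat(A[(a | ~b) U (b & a)]) = {q0, q3}
EF A[(a | ~b) U (b & a)]: least fixpoint, start Z0 = {q0, q3}, add states with some successor in Z. Z1 = {q0, q2, q3}; fixed.
Sat(EF A[(a | ~b) U (b & a)]) = {q0, q2, q3}
q0 ∈ Sat(EF A[(a | ~b) U (b & a)]) = {q0, q2, q3}, so the formula holds at q0.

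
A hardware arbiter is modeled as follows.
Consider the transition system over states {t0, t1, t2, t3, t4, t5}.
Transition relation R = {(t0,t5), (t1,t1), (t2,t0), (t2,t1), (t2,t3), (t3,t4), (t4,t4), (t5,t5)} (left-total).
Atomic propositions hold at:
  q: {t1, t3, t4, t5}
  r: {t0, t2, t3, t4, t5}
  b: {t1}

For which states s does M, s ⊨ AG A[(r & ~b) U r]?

{t0, t3, t4, t5}

Sat(~b) = {t0, t2, t3, t4, t5}
Sat(r & ~b) = {t0, t2, t3, t4, t5}
A[(r & ~b) U r]: least fixpoint, start Z0 = Sat(r) = {t0, t2, t3, t4, t5}, add states in Sat(r & ~b) with every successor in Z. Already a fixed point.
Sat(A[(r & ~b) U r]) = {t0, t2, t3, t4, t5}
AG A[(r & ~b) U r]: greatest fixpoint, start Z0 = {t0, t2, t3, t4, t5}, keep only states in Sat with every successor in Z. Z1 = {t0, t3, t4, t5}; fixed.
Sat(AG A[(r & ~b) U r]) = {t0, t3, t4, t5}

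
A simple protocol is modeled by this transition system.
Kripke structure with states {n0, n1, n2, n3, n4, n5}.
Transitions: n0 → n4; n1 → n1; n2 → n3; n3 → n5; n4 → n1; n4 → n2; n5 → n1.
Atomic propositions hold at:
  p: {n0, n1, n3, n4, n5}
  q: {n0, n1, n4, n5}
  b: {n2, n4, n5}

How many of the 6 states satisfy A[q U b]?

A[q U b]: least fixpoint, start Z0 = Sat(b) = {n2, n4, n5}, add states in Sat(q) with every successor in Z. Z1 = {n0, n2, n4, n5}; fixed.
Sat(A[q U b]) = {n0, n2, n4, n5}
|Sat(A[q U b])| = |{n0, n2, n4, n5}| = 4.

4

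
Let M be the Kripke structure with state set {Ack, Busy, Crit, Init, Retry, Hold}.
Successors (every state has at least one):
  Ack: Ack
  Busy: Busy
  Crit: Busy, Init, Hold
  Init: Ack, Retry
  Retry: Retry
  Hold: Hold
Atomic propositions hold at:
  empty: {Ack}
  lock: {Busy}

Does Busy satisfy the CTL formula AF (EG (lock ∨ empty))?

Yes

Sat(lock ∨ empty) = {Ack, Busy}
EG (lock ∨ empty): greatest fixpoint, start Z0 = {Ack, Busy}, keep only states in Sat with some successor in Z. Already a fixed point.
Sat(EG (lock ∨ empty)) = {Ack, Busy}
AF (EG (lock ∨ empty)): least fixpoint, start Z0 = {Ack, Busy}, add states with every successor in Z. Already a fixed point.
Sat(AF (EG (lock ∨ empty))) = {Ack, Busy}
Busy ∈ Sat(AF (EG (lock ∨ empty))) = {Ack, Busy}, so the formula holds at Busy.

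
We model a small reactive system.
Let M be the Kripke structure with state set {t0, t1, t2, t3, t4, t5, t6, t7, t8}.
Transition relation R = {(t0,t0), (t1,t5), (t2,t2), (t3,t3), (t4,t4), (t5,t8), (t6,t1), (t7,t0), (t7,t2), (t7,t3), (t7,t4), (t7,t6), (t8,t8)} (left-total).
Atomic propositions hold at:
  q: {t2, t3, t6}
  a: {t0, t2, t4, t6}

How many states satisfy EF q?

4

EF q: least fixpoint, start Z0 = {t2, t3, t6}, add states with some successor in Z. Z1 = {t2, t3, t6, t7}; fixed.
Sat(EF q) = {t2, t3, t6, t7}
|Sat(EF q)| = |{t2, t3, t6, t7}| = 4.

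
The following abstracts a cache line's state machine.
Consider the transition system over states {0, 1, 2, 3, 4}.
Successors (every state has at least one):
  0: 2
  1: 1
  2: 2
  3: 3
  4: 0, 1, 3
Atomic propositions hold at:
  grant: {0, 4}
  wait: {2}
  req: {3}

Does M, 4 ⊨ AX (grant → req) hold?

Sat(grant → req) = {1, 2, 3}
Sat(AX (grant → req)) = {s : every successor in {1, 2, 3}} = {0, 1, 2, 3}
4 ∉ Sat(AX (grant → req)) = {0, 1, 2, 3}, so the formula does not hold at 4.

No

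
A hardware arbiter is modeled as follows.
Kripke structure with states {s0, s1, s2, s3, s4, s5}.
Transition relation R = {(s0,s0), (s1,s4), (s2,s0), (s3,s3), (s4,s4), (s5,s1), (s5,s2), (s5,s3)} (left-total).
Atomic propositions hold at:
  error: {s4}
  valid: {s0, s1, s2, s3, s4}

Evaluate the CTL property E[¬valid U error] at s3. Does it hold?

Sat(¬valid) = {s5}
E[¬valid U error]: least fixpoint, start Z0 = Sat(error) = {s4}, add states in Sat(¬valid) with some successor in Z. Already a fixed point.
Sat(E[¬valid U error]) = {s4}
s3 ∉ Sat(E[¬valid U error]) = {s4}, so the formula does not hold at s3.

No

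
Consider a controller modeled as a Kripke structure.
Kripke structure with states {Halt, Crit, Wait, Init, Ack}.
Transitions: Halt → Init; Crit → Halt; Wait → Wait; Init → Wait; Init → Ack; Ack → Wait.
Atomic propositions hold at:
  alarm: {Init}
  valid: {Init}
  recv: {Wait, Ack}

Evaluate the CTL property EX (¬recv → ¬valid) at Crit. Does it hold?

Yes

Sat(¬recv) = {Halt, Crit, Init}
Sat(¬valid) = {Halt, Crit, Wait, Ack}
Sat(¬recv → ¬valid) = {Halt, Crit, Wait, Ack}
Sat(EX (¬recv → ¬valid)) = {s : some successor in {Halt, Crit, Wait, Ack}} = {Crit, Wait, Init, Ack}
Crit ∈ Sat(EX (¬recv → ¬valid)) = {Crit, Wait, Init, Ack}, so the formula holds at Crit.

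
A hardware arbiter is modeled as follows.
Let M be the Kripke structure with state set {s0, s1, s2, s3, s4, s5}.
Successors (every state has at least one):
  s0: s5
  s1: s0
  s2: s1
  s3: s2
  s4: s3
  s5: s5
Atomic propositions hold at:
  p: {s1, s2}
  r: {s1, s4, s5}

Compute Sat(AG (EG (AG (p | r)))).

{s5}

Sat(p | r) = {s1, s2, s4, s5}
AG (p | r): greatest fixpoint, start Z0 = {s1, s2, s4, s5}, keep only states in Sat with every successor in Z. Z1 = {s2, s5}; Z2 = {s5}; fixed.
Sat(AG (p | r)) = {s5}
EG (AG (p | r)): greatest fixpoint, start Z0 = {s5}, keep only states in Sat with some successor in Z. Already a fixed point.
Sat(EG (AG (p | r))) = {s5}
AG (EG (AG (p | r))): greatest fixpoint, start Z0 = {s5}, keep only states in Sat with every successor in Z. Already a fixed point.
Sat(AG (EG (AG (p | r)))) = {s5}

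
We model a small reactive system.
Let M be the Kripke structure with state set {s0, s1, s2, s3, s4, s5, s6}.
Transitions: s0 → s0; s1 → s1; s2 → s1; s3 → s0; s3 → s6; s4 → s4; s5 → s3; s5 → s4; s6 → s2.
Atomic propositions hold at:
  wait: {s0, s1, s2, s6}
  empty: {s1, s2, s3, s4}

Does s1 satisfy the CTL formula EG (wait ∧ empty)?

Yes

Sat(wait ∧ empty) = {s1, s2}
EG (wait ∧ empty): greatest fixpoint, start Z0 = {s1, s2}, keep only states in Sat with some successor in Z. Already a fixed point.
Sat(EG (wait ∧ empty)) = {s1, s2}
s1 ∈ Sat(EG (wait ∧ empty)) = {s1, s2}, so the formula holds at s1.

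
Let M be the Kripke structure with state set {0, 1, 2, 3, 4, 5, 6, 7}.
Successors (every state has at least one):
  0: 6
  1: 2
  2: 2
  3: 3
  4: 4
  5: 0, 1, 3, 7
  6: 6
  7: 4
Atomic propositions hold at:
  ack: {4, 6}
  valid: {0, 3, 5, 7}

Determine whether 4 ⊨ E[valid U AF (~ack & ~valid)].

Sat(~ack) = {0, 1, 2, 3, 5, 7}
Sat(~valid) = {1, 2, 4, 6}
Sat(~ack & ~valid) = {1, 2}
AF (~ack & ~valid): least fixpoint, start Z0 = {1, 2}, add states with every successor in Z. Already a fixed point.
Sat(AF (~ack & ~valid)) = {1, 2}
E[valid U AF (~ack & ~valid)]: least fixpoint, start Z0 = Sat(AF (~ack & ~valid)) = {1, 2}, add states in Sat(valid) with some successor in Z. Z1 = {1, 2, 5}; fixed.
Sat(E[valid U AF (~ack & ~valid)]) = {1, 2, 5}
4 ∉ Sat(E[valid U AF (~ack & ~valid)]) = {1, 2, 5}, so the formula does not hold at 4.

No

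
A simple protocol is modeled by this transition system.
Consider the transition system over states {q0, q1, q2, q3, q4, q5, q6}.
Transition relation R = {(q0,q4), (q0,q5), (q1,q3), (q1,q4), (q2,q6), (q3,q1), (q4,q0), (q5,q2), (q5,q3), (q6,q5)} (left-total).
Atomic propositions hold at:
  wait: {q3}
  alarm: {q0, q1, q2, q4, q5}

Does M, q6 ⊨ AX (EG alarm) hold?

No

EG alarm: greatest fixpoint, start Z0 = {q0, q1, q2, q4, q5}, keep only states in Sat with some successor in Z. Z1 = {q0, q1, q4, q5}; Z2 = {q0, q1, q4}; fixed.
Sat(EG alarm) = {q0, q1, q4}
Sat(AX (EG alarm)) = {s : every successor in {q0, q1, q4}} = {q3, q4}
q6 ∉ Sat(AX (EG alarm)) = {q3, q4}, so the formula does not hold at q6.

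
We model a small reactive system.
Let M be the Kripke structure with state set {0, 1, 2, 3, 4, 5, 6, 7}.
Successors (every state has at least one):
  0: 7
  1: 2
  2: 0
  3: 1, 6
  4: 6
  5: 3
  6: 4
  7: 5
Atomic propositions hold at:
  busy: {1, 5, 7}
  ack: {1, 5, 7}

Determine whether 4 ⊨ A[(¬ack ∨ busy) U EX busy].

Sat(¬ack) = {0, 2, 3, 4, 6}
Sat(¬ack ∨ busy) = {0, 1, 2, 3, 4, 5, 6, 7}
Sat(EX busy) = {s : some successor in {1, 5, 7}} = {0, 3, 7}
A[(¬ack ∨ busy) U EX busy]: least fixpoint, start Z0 = Sat(EX busy) = {0, 3, 7}, add states in Sat(¬ack ∨ busy) with every successor in Z. Z1 = {0, 2, 3, 5, 7}; Z2 = {0, 1, 2, 3, 5, 7}; fixed.
Sat(A[(¬ack ∨ busy) U EX busy]) = {0, 1, 2, 3, 5, 7}
4 ∉ Sat(A[(¬ack ∨ busy) U EX busy]) = {0, 1, 2, 3, 5, 7}, so the formula does not hold at 4.

No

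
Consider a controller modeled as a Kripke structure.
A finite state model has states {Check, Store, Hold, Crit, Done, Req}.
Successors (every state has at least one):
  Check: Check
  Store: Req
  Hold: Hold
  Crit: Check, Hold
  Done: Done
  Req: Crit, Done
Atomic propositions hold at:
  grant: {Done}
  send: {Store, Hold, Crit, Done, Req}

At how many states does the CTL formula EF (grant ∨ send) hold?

5

Sat(grant ∨ send) = {Store, Hold, Crit, Done, Req}
EF (grant ∨ send): least fixpoint, start Z0 = {Store, Hold, Crit, Done, Req}, add states with some successor in Z. Already a fixed point.
Sat(EF (grant ∨ send)) = {Store, Hold, Crit, Done, Req}
|Sat(EF (grant ∨ send))| = |{Store, Hold, Crit, Done, Req}| = 5.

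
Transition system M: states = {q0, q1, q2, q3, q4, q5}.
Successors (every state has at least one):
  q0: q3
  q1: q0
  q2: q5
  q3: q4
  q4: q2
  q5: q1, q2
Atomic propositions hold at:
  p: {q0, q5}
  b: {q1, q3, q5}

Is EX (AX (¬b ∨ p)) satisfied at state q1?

Sat(¬b) = {q0, q2, q4}
Sat(¬b ∨ p) = {q0, q2, q4, q5}
Sat(AX (¬b ∨ p)) = {s : every successor in {q0, q2, q4, q5}} = {q1, q2, q3, q4}
Sat(EX (AX (¬b ∨ p))) = {s : some successor in {q1, q2, q3, q4}} = {q0, q3, q4, q5}
q1 ∉ Sat(EX (AX (¬b ∨ p))) = {q0, q3, q4, q5}, so the formula does not hold at q1.

No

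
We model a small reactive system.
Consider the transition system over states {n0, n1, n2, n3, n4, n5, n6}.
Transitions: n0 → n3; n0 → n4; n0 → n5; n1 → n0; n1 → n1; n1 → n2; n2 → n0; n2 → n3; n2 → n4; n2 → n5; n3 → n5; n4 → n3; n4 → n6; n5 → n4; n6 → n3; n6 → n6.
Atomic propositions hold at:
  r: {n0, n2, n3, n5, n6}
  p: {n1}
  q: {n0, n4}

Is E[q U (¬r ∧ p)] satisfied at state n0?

Sat(¬r) = {n1, n4}
Sat(¬r ∧ p) = {n1}
E[q U (¬r ∧ p)]: least fixpoint, start Z0 = Sat((¬r ∧ p)) = {n1}, add states in Sat(q) with some successor in Z. Already a fixed point.
Sat(E[q U (¬r ∧ p)]) = {n1}
n0 ∉ Sat(E[q U (¬r ∧ p)]) = {n1}, so the formula does not hold at n0.

No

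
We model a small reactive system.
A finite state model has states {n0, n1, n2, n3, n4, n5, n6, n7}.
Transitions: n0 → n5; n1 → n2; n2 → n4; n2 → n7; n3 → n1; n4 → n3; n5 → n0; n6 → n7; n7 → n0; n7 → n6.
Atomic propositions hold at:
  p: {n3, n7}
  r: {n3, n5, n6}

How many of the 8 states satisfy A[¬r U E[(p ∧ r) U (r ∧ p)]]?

Sat(¬r) = {n0, n1, n2, n4, n7}
Sat(p ∧ r) = {n3}
Sat(r ∧ p) = {n3}
E[(p ∧ r) U (r ∧ p)]: least fixpoint, start Z0 = Sat((r ∧ p)) = {n3}, add states in Sat(p ∧ r) with some successor in Z. Already a fixed point.
Sat(E[(p ∧ r) U (r ∧ p)]) = {n3}
A[¬r U E[(p ∧ r) U (r ∧ p)]]: least fixpoint, start Z0 = Sat(E[(p ∧ r) U (r ∧ p)]) = {n3}, add states in Sat(¬r) with every successor in Z. Z1 = {n3, n4}; fixed.
Sat(A[¬r U E[(p ∧ r) U (r ∧ p)]]) = {n3, n4}
|Sat(A[¬r U E[(p ∧ r) U (r ∧ p)]])| = |{n3, n4}| = 2.

2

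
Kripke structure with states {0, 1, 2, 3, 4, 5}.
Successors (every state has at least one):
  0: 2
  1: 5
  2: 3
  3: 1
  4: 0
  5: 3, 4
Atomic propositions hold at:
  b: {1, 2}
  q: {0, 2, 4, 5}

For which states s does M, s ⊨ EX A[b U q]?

A[b U q]: least fixpoint, start Z0 = Sat(q) = {0, 2, 4, 5}, add states in Sat(b) with every successor in Z. Z1 = {0, 1, 2, 4, 5}; fixed.
Sat(A[b U q]) = {0, 1, 2, 4, 5}
Sat(EX A[b U q]) = {s : some successor in {0, 1, 2, 4, 5}} = {0, 1, 3, 4, 5}

{0, 1, 3, 4, 5}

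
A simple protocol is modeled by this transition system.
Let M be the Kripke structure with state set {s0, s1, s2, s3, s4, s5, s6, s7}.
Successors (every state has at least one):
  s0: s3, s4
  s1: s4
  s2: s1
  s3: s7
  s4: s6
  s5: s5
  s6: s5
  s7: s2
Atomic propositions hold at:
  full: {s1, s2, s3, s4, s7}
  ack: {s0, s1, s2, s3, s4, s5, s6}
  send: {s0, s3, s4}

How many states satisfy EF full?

6

EF full: least fixpoint, start Z0 = {s1, s2, s3, s4, s7}, add states with some successor in Z. Z1 = {s0, s1, s2, s3, s4, s7}; fixed.
Sat(EF full) = {s0, s1, s2, s3, s4, s7}
|Sat(EF full)| = |{s0, s1, s2, s3, s4, s7}| = 6.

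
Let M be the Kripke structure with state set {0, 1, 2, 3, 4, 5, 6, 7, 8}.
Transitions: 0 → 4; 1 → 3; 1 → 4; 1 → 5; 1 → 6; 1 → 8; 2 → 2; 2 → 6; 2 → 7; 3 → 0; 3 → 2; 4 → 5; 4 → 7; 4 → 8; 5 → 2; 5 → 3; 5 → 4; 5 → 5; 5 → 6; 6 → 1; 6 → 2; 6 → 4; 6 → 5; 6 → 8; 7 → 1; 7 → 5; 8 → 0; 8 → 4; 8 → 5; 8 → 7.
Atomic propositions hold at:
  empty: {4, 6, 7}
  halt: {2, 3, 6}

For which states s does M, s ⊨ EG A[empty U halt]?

A[empty U halt]: least fixpoint, start Z0 = Sat(halt) = {2, 3, 6}, add states in Sat(empty) with every successor in Z. Already a fixed point.
Sat(A[empty U halt]) = {2, 3, 6}
EG A[empty U halt]: greatest fixpoint, start Z0 = {2, 3, 6}, keep only states in Sat with some successor in Z. Already a fixed point.
Sat(EG A[empty U halt]) = {2, 3, 6}

{2, 3, 6}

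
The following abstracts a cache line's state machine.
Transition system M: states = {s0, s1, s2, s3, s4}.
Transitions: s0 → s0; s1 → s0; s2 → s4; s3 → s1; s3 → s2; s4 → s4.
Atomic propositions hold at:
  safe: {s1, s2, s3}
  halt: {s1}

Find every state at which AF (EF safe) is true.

EF safe: least fixpoint, start Z0 = {s1, s2, s3}, add states with some successor in Z. Already a fixed point.
Sat(EF safe) = {s1, s2, s3}
AF (EF safe): least fixpoint, start Z0 = {s1, s2, s3}, add states with every successor in Z. Already a fixed point.
Sat(AF (EF safe)) = {s1, s2, s3}

{s1, s2, s3}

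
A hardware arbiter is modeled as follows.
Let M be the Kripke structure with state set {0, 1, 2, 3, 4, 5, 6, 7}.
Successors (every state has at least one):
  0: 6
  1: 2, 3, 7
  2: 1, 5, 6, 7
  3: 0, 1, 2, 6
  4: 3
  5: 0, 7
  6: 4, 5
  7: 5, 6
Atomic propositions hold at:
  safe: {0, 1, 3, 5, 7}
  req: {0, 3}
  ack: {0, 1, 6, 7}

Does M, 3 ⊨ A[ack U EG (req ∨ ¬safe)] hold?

Sat(¬safe) = {2, 4, 6}
Sat(req ∨ ¬safe) = {0, 2, 3, 4, 6}
EG (req ∨ ¬safe): greatest fixpoint, start Z0 = {0, 2, 3, 4, 6}, keep only states in Sat with some successor in Z. Already a fixed point.
Sat(EG (req ∨ ¬safe)) = {0, 2, 3, 4, 6}
A[ack U EG (req ∨ ¬safe)]: least fixpoint, start Z0 = Sat(EG (req ∨ ¬safe)) = {0, 2, 3, 4, 6}, add states in Sat(ack) with every successor in Z. Already a fixed point.
Sat(A[ack U EG (req ∨ ¬safe)]) = {0, 2, 3, 4, 6}
3 ∈ Sat(A[ack U EG (req ∨ ¬safe)]) = {0, 2, 3, 4, 6}, so the formula holds at 3.

Yes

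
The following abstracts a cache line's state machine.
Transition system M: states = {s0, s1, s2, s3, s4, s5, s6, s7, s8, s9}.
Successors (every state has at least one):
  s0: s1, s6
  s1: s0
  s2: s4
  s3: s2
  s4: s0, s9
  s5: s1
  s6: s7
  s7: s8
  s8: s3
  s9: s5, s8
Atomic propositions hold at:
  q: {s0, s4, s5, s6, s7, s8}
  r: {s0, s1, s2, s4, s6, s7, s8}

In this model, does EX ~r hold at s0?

Sat(~r) = {s3, s5, s9}
Sat(EX ~r) = {s : some successor in {s3, s5, s9}} = {s4, s8, s9}
s0 ∉ Sat(EX ~r) = {s4, s8, s9}, so the formula does not hold at s0.

No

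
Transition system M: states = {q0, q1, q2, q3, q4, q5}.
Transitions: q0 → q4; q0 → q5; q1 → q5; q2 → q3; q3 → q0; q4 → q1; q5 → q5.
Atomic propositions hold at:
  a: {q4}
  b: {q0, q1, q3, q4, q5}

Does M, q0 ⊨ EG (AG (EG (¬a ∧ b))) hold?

Sat(¬a) = {q0, q1, q2, q3, q5}
Sat(¬a ∧ b) = {q0, q1, q3, q5}
EG (¬a ∧ b): greatest fixpoint, start Z0 = {q0, q1, q3, q5}, keep only states in Sat with some successor in Z. Already a fixed point.
Sat(EG (¬a ∧ b)) = {q0, q1, q3, q5}
AG (EG (¬a ∧ b)): greatest fixpoint, start Z0 = {q0, q1, q3, q5}, keep only states in Sat with every successor in Z. Z1 = {q1, q3, q5}; Z2 = {q1, q5}; fixed.
Sat(AG (EG (¬a ∧ b))) = {q1, q5}
EG (AG (EG (¬a ∧ b))): greatest fixpoint, start Z0 = {q1, q5}, keep only states in Sat with some successor in Z. Already a fixed point.
Sat(EG (AG (EG (¬a ∧ b)))) = {q1, q5}
q0 ∉ Sat(EG (AG (EG (¬a ∧ b)))) = {q1, q5}, so the formula does not hold at q0.

No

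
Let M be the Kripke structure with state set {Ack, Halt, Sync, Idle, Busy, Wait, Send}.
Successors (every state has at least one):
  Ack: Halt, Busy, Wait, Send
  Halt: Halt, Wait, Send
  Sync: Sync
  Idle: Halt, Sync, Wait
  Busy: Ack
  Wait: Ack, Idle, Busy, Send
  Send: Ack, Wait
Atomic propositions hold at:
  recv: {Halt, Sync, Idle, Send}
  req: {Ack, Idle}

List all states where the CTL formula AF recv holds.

AF recv: least fixpoint, start Z0 = {Halt, Sync, Idle, Send}, add states with every successor in Z. Already a fixed point.
Sat(AF recv) = {Halt, Sync, Idle, Send}

{Halt, Sync, Idle, Send}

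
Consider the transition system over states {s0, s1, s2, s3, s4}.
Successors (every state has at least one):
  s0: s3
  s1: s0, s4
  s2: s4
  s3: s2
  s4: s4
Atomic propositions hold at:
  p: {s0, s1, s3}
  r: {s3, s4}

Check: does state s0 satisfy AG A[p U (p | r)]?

Sat(p | r) = {s0, s1, s3, s4}
A[p U (p | r)]: least fixpoint, start Z0 = Sat((p | r)) = {s0, s1, s3, s4}, add states in Sat(p) with every successor in Z. Already a fixed point.
Sat(A[p U (p | r)]) = {s0, s1, s3, s4}
AG A[p U (p | r)]: greatest fixpoint, start Z0 = {s0, s1, s3, s4}, keep only states in Sat with every successor in Z. Z1 = {s0, s1, s4}; Z2 = {s1, s4}; Z3 = {s4}; fixed.
Sat(AG A[p U (p | r)]) = {s4}
s0 ∉ Sat(AG A[p U (p | r)]) = {s4}, so the formula does not hold at s0.

No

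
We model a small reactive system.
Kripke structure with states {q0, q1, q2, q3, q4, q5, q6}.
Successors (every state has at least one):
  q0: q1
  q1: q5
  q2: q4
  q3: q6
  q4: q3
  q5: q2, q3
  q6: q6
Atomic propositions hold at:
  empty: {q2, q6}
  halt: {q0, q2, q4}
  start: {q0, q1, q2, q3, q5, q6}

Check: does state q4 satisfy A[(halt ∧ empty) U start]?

Sat(halt ∧ empty) = {q2}
A[(halt ∧ empty) U start]: least fixpoint, start Z0 = Sat(start) = {q0, q1, q2, q3, q5, q6}, add states in Sat(halt ∧ empty) with every successor in Z. Already a fixed point.
Sat(A[(halt ∧ empty) U start]) = {q0, q1, q2, q3, q5, q6}
q4 ∉ Sat(A[(halt ∧ empty) U start]) = {q0, q1, q2, q3, q5, q6}, so the formula does not hold at q4.

No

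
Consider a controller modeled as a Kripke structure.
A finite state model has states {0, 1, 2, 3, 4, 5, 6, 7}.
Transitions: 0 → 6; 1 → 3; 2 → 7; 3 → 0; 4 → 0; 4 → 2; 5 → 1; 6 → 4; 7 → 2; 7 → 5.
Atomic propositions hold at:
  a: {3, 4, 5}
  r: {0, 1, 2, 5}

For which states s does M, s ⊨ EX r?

Sat(EX r) = {s : some successor in {0, 1, 2, 5}} = {3, 4, 5, 7}

{3, 4, 5, 7}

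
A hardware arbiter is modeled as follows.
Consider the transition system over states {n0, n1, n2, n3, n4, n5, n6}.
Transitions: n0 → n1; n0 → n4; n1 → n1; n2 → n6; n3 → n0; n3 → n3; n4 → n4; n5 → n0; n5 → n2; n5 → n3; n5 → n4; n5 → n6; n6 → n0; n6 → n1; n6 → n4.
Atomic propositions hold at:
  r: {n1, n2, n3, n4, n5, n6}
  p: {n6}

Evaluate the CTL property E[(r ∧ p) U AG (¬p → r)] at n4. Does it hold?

Yes

Sat(r ∧ p) = {n6}
Sat(¬p) = {n0, n1, n2, n3, n4, n5}
Sat(¬p → r) = {n1, n2, n3, n4, n5, n6}
AG (¬p → r): greatest fixpoint, start Z0 = {n1, n2, n3, n4, n5, n6}, keep only states in Sat with every successor in Z. Z1 = {n1, n2, n4}; Z2 = {n1, n4}; fixed.
Sat(AG (¬p → r)) = {n1, n4}
E[(r ∧ p) U AG (¬p → r)]: least fixpoint, start Z0 = Sat(AG (¬p → r)) = {n1, n4}, add states in Sat(r ∧ p) with some successor in Z. Z1 = {n1, n4, n6}; fixed.
Sat(E[(r ∧ p) U AG (¬p → r)]) = {n1, n4, n6}
n4 ∈ Sat(E[(r ∧ p) U AG (¬p → r)]) = {n1, n4, n6}, so the formula holds at n4.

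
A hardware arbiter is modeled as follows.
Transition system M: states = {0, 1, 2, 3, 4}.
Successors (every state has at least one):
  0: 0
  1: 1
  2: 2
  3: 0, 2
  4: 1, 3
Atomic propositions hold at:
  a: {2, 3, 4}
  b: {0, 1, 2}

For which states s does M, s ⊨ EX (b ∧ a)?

Sat(b ∧ a) = {2}
Sat(EX (b ∧ a)) = {s : some successor in {2}} = {2, 3}

{2, 3}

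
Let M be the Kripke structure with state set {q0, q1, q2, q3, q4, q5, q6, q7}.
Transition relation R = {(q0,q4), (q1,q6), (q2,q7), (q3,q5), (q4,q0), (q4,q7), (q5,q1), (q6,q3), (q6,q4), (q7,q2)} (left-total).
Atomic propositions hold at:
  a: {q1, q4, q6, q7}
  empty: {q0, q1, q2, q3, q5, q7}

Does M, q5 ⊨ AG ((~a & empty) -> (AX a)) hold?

Sat(~a) = {q0, q2, q3, q5}
Sat(~a & empty) = {q0, q2, q3, q5}
Sat(AX a) = {s : every successor in {q1, q4, q6, q7}} = {q0, q1, q2, q5}
Sat((~a & empty) -> (AX a)) = {q0, q1, q2, q4, q5, q6, q7}
AG ((~a & empty) -> (AX a)): greatest fixpoint, start Z0 = {q0, q1, q2, q4, q5, q6, q7}, keep only states in Sat with every successor in Z. Z1 = {q0, q1, q2, q4, q5, q7}; Z2 = {q0, q2, q4, q5, q7}; Z3 = {q0, q2, q4, q7}; fixed.
Sat(AG ((~a & empty) -> (AX a))) = {q0, q2, q4, q7}
q5 ∉ Sat(AG ((~a & empty) -> (AX a))) = {q0, q2, q4, q7}, so the formula does not hold at q5.

No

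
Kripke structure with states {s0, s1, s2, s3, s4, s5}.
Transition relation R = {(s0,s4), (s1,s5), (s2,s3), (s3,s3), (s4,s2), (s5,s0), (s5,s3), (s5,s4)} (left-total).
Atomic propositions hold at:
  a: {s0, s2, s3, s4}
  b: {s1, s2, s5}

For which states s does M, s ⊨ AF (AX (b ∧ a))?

{s0, s4}

Sat(b ∧ a) = {s2}
Sat(AX (b ∧ a)) = {s : every successor in {s2}} = {s4}
AF (AX (b ∧ a)): least fixpoint, start Z0 = {s4}, add states with every successor in Z. Z1 = {s0, s4}; fixed.
Sat(AF (AX (b ∧ a))) = {s0, s4}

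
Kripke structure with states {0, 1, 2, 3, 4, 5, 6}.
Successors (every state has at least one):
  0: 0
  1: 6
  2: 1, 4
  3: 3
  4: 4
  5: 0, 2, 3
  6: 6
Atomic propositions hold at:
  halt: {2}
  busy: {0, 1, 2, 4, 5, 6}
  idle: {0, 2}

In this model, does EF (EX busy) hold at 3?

Sat(EX busy) = {s : some successor in {0, 1, 2, 4, 5, 6}} = {0, 1, 2, 4, 5, 6}
EF (EX busy): least fixpoint, start Z0 = {0, 1, 2, 4, 5, 6}, add states with some successor in Z. Already a fixed point.
Sat(EF (EX busy)) = {0, 1, 2, 4, 5, 6}
3 ∉ Sat(EF (EX busy)) = {0, 1, 2, 4, 5, 6}, so the formula does not hold at 3.

No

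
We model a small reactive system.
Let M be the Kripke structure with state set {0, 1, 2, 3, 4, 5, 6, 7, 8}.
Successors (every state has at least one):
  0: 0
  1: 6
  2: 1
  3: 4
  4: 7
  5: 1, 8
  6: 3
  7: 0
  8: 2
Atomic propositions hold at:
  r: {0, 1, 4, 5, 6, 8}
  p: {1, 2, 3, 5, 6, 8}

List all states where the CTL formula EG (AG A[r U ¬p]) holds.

Sat(¬p) = {0, 4, 7}
A[r U ¬p]: least fixpoint, start Z0 = Sat(¬p) = {0, 4, 7}, add states in Sat(r) with every successor in Z. Already a fixed point.
Sat(A[r U ¬p]) = {0, 4, 7}
AG A[r U ¬p]: greatest fixpoint, start Z0 = {0, 4, 7}, keep only states in Sat with every successor in Z. Already a fixed point.
Sat(AG A[r U ¬p]) = {0, 4, 7}
EG (AG A[r U ¬p]): greatest fixpoint, start Z0 = {0, 4, 7}, keep only states in Sat with some successor in Z. Already a fixed point.
Sat(EG (AG A[r U ¬p])) = {0, 4, 7}

{0, 4, 7}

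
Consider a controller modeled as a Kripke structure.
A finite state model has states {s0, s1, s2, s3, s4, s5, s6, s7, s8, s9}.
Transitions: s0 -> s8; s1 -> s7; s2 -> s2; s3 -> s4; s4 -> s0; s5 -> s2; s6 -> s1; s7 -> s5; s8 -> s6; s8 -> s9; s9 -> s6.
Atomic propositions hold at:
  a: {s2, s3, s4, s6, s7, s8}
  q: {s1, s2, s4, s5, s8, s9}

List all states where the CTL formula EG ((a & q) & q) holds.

{s2}

Sat(a & q) = {s2, s4, s8}
Sat((a & q) & q) = {s2, s4, s8}
EG ((a & q) & q): greatest fixpoint, start Z0 = {s2, s4, s8}, keep only states in Sat with some successor in Z. Z1 = {s2}; fixed.
Sat(EG ((a & q) & q)) = {s2}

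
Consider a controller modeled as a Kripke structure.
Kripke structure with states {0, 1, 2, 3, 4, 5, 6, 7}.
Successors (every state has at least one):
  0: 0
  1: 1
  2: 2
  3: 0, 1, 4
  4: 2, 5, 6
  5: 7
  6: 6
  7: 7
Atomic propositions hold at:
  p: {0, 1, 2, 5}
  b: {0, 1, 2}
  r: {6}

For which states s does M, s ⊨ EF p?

{0, 1, 2, 3, 4, 5}

EF p: least fixpoint, start Z0 = {0, 1, 2, 5}, add states with some successor in Z. Z1 = {0, 1, 2, 3, 4, 5}; fixed.
Sat(EF p) = {0, 1, 2, 3, 4, 5}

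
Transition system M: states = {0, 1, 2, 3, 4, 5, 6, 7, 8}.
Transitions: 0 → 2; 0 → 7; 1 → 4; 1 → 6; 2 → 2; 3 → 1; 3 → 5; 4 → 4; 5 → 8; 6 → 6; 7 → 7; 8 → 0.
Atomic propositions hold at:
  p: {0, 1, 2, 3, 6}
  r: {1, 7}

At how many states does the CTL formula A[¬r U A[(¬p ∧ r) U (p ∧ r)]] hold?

Sat(¬r) = {0, 2, 3, 4, 5, 6, 8}
Sat(¬p) = {4, 5, 7, 8}
Sat(¬p ∧ r) = {7}
Sat(p ∧ r) = {1}
A[(¬p ∧ r) U (p ∧ r)]: least fixpoint, start Z0 = Sat((p ∧ r)) = {1}, add states in Sat(¬p ∧ r) with every successor in Z. Already a fixed point.
Sat(A[(¬p ∧ r) U (p ∧ r)]) = {1}
A[¬r U A[(¬p ∧ r) U (p ∧ r)]]: least fixpoint, start Z0 = Sat(A[(¬p ∧ r) U (p ∧ r)]) = {1}, add states in Sat(¬r) with every successor in Z. Already a fixed point.
Sat(A[¬r U A[(¬p ∧ r) U (p ∧ r)]]) = {1}
|Sat(A[¬r U A[(¬p ∧ r) U (p ∧ r)]])| = |{1}| = 1.

1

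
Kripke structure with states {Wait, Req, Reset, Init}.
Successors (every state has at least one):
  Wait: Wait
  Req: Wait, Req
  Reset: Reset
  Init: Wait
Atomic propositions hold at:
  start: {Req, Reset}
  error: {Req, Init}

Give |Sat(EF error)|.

EF error: least fixpoint, start Z0 = {Req, Init}, add states with some successor in Z. Already a fixed point.
Sat(EF error) = {Req, Init}
|Sat(EF error)| = |{Req, Init}| = 2.

2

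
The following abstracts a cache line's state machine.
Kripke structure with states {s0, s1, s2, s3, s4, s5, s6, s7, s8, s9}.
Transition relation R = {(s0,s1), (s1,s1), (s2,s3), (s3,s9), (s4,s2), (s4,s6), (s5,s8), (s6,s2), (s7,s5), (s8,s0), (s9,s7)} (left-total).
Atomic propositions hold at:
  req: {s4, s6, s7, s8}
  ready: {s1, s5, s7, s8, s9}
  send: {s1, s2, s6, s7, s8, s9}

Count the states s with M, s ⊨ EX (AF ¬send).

Sat(¬send) = {s0, s3, s4, s5}
AF ¬send: least fixpoint, start Z0 = {s0, s3, s4, s5}, add states with every successor in Z. Z1 = {s0, s2, s3, s4, s5, s7, s8}; Z2 = {s0, s2, s3, s4, s5, s6, s7, s8, s9}; fixed.
Sat(AF ¬send) = {s0, s2, s3, s4, s5, s6, s7, s8, s9}
Sat(EX (AF ¬send)) = {s : some successor in {s0, s2, s3, s4, s5, s6, s7, s8, s9}} = {s2, s3, s4, s5, s6, s7, s8, s9}
|Sat(EX (AF ¬send))| = |{s2, s3, s4, s5, s6, s7, s8, s9}| = 8.

8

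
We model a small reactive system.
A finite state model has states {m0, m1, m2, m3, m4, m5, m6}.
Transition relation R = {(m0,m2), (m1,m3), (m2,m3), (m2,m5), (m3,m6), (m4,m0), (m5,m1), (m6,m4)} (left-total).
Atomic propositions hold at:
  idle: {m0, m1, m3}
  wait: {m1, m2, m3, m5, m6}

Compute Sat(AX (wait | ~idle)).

{m0, m1, m2, m3, m5, m6}

Sat(~idle) = {m2, m4, m5, m6}
Sat(wait | ~idle) = {m1, m2, m3, m4, m5, m6}
Sat(AX (wait | ~idle)) = {s : every successor in {m1, m2, m3, m4, m5, m6}} = {m0, m1, m2, m3, m5, m6}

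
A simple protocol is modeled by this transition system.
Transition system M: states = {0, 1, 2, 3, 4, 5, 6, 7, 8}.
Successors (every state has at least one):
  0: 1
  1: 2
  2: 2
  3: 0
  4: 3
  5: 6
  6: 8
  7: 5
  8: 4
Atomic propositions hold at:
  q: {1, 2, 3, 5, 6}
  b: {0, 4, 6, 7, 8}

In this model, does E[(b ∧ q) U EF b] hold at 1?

No

Sat(b ∧ q) = {6}
EF b: least fixpoint, start Z0 = {0, 4, 6, 7, 8}, add states with some successor in Z. Z1 = {0, 3, 4, 5, 6, 7, 8}; fixed.
Sat(EF b) = {0, 3, 4, 5, 6, 7, 8}
E[(b ∧ q) U EF b]: least fixpoint, start Z0 = Sat(EF b) = {0, 3, 4, 5, 6, 7, 8}, add states in Sat(b ∧ q) with some successor in Z. Already a fixed point.
Sat(E[(b ∧ q) U EF b]) = {0, 3, 4, 5, 6, 7, 8}
1 ∉ Sat(E[(b ∧ q) U EF b]) = {0, 3, 4, 5, 6, 7, 8}, so the formula does not hold at 1.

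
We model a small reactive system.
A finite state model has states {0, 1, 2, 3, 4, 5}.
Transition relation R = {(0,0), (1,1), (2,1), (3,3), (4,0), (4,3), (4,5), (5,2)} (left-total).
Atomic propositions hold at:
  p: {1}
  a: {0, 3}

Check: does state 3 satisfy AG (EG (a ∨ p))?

Sat(a ∨ p) = {0, 1, 3}
EG (a ∨ p): greatest fixpoint, start Z0 = {0, 1, 3}, keep only states in Sat with some successor in Z. Already a fixed point.
Sat(EG (a ∨ p)) = {0, 1, 3}
AG (EG (a ∨ p)): greatest fixpoint, start Z0 = {0, 1, 3}, keep only states in Sat with every successor in Z. Already a fixed point.
Sat(AG (EG (a ∨ p))) = {0, 1, 3}
3 ∈ Sat(AG (EG (a ∨ p))) = {0, 1, 3}, so the formula holds at 3.

Yes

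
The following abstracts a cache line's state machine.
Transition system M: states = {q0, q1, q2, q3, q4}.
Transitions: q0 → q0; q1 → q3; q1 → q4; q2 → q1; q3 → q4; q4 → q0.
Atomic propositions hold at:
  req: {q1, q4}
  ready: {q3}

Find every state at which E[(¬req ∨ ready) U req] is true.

{q1, q2, q3, q4}

Sat(¬req) = {q0, q2, q3}
Sat(¬req ∨ ready) = {q0, q2, q3}
E[(¬req ∨ ready) U req]: least fixpoint, start Z0 = Sat(req) = {q1, q4}, add states in Sat(¬req ∨ ready) with some successor in Z. Z1 = {q1, q2, q3, q4}; fixed.
Sat(E[(¬req ∨ ready) U req]) = {q1, q2, q3, q4}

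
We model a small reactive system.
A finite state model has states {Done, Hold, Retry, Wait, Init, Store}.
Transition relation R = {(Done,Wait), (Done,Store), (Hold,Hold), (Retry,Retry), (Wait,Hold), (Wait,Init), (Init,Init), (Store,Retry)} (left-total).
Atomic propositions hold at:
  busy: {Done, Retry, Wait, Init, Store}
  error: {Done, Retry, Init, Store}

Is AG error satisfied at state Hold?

AG error: greatest fixpoint, start Z0 = {Done, Retry, Init, Store}, keep only states in Sat with every successor in Z. Z1 = {Retry, Init, Store}; fixed.
Sat(AG error) = {Retry, Init, Store}
Hold ∉ Sat(AG error) = {Retry, Init, Store}, so the formula does not hold at Hold.

No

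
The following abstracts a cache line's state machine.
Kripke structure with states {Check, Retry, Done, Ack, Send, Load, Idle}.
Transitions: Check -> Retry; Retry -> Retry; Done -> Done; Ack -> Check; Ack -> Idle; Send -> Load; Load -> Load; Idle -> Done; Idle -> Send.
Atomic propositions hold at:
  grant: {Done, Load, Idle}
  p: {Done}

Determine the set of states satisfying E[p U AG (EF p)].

{Done}

EF p: least fixpoint, start Z0 = {Done}, add states with some successor in Z. Z1 = {Done, Idle}; Z2 = {Done, Ack, Idle}; fixed.
Sat(EF p) = {Done, Ack, Idle}
AG (EF p): greatest fixpoint, start Z0 = {Done, Ack, Idle}, keep only states in Sat with every successor in Z. Z1 = {Done}; fixed.
Sat(AG (EF p)) = {Done}
E[p U AG (EF p)]: least fixpoint, start Z0 = Sat(AG (EF p)) = {Done}, add states in Sat(p) with some successor in Z. Already a fixed point.
Sat(E[p U AG (EF p)]) = {Done}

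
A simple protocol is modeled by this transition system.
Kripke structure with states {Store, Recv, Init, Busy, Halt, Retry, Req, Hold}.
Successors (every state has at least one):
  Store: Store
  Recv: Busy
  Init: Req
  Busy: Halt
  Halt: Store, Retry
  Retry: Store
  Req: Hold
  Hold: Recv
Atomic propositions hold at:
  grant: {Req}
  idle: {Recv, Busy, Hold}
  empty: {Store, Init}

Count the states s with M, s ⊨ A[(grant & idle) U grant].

Sat(grant & idle) = ∅
A[(grant & idle) U grant]: least fixpoint, start Z0 = Sat(grant) = {Req}, add states in Sat(grant & idle) with every successor in Z. Already a fixed point.
Sat(A[(grant & idle) U grant]) = {Req}
|Sat(A[(grant & idle) U grant])| = |{Req}| = 1.

1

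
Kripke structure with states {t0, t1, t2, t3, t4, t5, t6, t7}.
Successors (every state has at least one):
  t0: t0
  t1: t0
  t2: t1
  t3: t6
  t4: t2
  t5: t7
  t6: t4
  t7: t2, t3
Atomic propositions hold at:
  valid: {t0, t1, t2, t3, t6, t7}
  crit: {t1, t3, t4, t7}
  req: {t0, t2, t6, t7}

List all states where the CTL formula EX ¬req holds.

Sat(¬req) = {t1, t3, t4, t5}
Sat(EX ¬req) = {s : some successor in {t1, t3, t4, t5}} = {t2, t6, t7}

{t2, t6, t7}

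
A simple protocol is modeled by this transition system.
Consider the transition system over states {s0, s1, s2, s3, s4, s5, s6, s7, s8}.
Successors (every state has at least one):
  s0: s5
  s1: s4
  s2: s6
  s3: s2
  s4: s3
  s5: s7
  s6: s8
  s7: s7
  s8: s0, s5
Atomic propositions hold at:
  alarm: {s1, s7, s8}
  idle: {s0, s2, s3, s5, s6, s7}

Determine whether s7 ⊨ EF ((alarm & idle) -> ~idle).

Sat(alarm & idle) = {s7}
Sat(~idle) = {s1, s4, s8}
Sat((alarm & idle) -> ~idle) = {s0, s1, s2, s3, s4, s5, s6, s8}
EF ((alarm & idle) -> ~idle): least fixpoint, start Z0 = {s0, s1, s2, s3, s4, s5, s6, s8}, add states with some successor in Z. Already a fixed point.
Sat(EF ((alarm & idle) -> ~idle)) = {s0, s1, s2, s3, s4, s5, s6, s8}
s7 ∉ Sat(EF ((alarm & idle) -> ~idle)) = {s0, s1, s2, s3, s4, s5, s6, s8}, so the formula does not hold at s7.

No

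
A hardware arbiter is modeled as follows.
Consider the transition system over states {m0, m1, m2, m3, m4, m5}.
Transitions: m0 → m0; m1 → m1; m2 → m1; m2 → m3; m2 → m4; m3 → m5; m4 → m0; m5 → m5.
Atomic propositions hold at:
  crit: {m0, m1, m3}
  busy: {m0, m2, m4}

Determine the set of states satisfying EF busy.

{m0, m2, m4}

EF busy: least fixpoint, start Z0 = {m0, m2, m4}, add states with some successor in Z. Already a fixed point.
Sat(EF busy) = {m0, m2, m4}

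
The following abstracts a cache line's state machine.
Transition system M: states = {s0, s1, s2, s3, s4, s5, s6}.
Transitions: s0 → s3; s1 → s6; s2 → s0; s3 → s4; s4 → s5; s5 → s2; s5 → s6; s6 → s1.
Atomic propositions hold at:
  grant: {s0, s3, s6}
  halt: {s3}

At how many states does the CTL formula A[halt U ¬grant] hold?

5

Sat(¬grant) = {s1, s2, s4, s5}
A[halt U ¬grant]: least fixpoint, start Z0 = Sat(¬grant) = {s1, s2, s4, s5}, add states in Sat(halt) with every successor in Z. Z1 = {s1, s2, s3, s4, s5}; fixed.
Sat(A[halt U ¬grant]) = {s1, s2, s3, s4, s5}
|Sat(A[halt U ¬grant])| = |{s1, s2, s3, s4, s5}| = 5.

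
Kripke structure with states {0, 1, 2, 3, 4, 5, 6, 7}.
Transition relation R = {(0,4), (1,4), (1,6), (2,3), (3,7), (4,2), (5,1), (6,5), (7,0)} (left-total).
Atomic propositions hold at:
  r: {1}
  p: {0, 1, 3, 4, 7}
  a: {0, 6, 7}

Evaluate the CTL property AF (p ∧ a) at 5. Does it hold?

No

Sat(p ∧ a) = {0, 7}
AF (p ∧ a): least fixpoint, start Z0 = {0, 7}, add states with every successor in Z. Z1 = {0, 3, 7}; Z2 = {0, 2, 3, 7}; Z3 = {0, 2, 3, 4, 7}; fixed.
Sat(AF (p ∧ a)) = {0, 2, 3, 4, 7}
5 ∉ Sat(AF (p ∧ a)) = {0, 2, 3, 4, 7}, so the formula does not hold at 5.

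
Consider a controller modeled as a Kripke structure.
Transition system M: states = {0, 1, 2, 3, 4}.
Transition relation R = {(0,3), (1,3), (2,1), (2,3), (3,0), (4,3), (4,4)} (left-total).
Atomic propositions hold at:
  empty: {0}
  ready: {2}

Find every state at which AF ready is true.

AF ready: least fixpoint, start Z0 = {2}, add states with every successor in Z. Already a fixed point.
Sat(AF ready) = {2}

{2}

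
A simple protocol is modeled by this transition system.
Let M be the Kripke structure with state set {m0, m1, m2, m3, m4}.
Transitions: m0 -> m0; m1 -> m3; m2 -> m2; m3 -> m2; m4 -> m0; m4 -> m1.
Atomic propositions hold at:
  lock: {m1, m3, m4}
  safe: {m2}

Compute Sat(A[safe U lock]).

A[safe U lock]: least fixpoint, start Z0 = Sat(lock) = {m1, m3, m4}, add states in Sat(safe) with every successor in Z. Already a fixed point.
Sat(A[safe U lock]) = {m1, m3, m4}

{m1, m3, m4}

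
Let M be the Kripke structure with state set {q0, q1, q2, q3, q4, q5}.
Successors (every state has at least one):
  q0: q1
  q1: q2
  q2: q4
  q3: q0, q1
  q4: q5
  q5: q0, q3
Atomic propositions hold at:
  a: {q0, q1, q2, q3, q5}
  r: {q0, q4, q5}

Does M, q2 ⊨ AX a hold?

Sat(AX a) = {s : every successor in {q0, q1, q2, q3, q5}} = {q0, q1, q3, q4, q5}
q2 ∉ Sat(AX a) = {q0, q1, q3, q4, q5}, so the formula does not hold at q2.

No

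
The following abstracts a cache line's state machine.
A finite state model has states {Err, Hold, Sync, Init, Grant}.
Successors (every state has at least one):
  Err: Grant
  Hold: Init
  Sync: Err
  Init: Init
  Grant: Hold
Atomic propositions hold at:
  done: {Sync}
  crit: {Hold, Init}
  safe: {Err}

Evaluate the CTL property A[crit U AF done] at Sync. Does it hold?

AF done: least fixpoint, start Z0 = {Sync}, add states with every successor in Z. Already a fixed point.
Sat(AF done) = {Sync}
A[crit U AF done]: least fixpoint, start Z0 = Sat(AF done) = {Sync}, add states in Sat(crit) with every successor in Z. Already a fixed point.
Sat(A[crit U AF done]) = {Sync}
Sync ∈ Sat(A[crit U AF done]) = {Sync}, so the formula holds at Sync.

Yes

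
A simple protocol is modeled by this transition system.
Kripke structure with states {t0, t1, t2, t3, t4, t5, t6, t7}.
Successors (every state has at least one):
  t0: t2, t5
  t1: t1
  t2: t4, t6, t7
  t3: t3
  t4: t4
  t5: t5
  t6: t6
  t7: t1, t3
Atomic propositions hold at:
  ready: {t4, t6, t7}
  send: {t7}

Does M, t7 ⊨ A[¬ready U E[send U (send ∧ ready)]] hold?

Yes

Sat(¬ready) = {t0, t1, t2, t3, t5}
Sat(send ∧ ready) = {t7}
E[send U (send ∧ ready)]: least fixpoint, start Z0 = Sat((send ∧ ready)) = {t7}, add states in Sat(send) with some successor in Z. Already a fixed point.
Sat(E[send U (send ∧ ready)]) = {t7}
A[¬ready U E[send U (send ∧ ready)]]: least fixpoint, start Z0 = Sat(E[send U (send ∧ ready)]) = {t7}, add states in Sat(¬ready) with every successor in Z. Already a fixed point.
Sat(A[¬ready U E[send U (send ∧ ready)]]) = {t7}
t7 ∈ Sat(A[¬ready U E[send U (send ∧ ready)]]) = {t7}, so the formula holds at t7.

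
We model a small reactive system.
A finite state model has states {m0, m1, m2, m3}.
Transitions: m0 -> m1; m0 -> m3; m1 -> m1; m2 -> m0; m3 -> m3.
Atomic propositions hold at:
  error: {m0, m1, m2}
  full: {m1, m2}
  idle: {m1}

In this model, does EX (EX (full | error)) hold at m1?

Sat(full | error) = {m0, m1, m2}
Sat(EX (full | error)) = {s : some successor in {m0, m1, m2}} = {m0, m1, m2}
Sat(EX (EX (full | error))) = {s : some successor in {m0, m1, m2}} = {m0, m1, m2}
m1 ∈ Sat(EX (EX (full | error))) = {m0, m1, m2}, so the formula holds at m1.

Yes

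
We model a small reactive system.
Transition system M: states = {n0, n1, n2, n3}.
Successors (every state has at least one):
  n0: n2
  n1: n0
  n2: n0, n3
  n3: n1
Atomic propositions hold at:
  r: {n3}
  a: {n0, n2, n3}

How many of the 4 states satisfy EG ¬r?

Sat(¬r) = {n0, n1, n2}
EG ¬r: greatest fixpoint, start Z0 = {n0, n1, n2}, keep only states in Sat with some successor in Z. Already a fixed point.
Sat(EG ¬r) = {n0, n1, n2}
|Sat(EG ¬r)| = |{n0, n1, n2}| = 3.

3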